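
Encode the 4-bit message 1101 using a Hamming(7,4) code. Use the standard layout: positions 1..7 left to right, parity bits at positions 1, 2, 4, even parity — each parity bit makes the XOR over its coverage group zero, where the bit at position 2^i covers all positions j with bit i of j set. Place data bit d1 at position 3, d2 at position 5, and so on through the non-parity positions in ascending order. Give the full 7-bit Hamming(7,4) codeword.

1010101

Place data bits at non-power-of-two positions: b3=1, b5=1, b6=0, b7=1.
p1 = XOR of data positions {3,5,7} = 1⊕1⊕1 = 1
p2 = XOR of data positions {3,6,7} = 1⊕0⊕1 = 0
p4 = XOR of data positions {5,6,7} = 1⊕0⊕1 = 0
Codeword b1..b7 = 1010101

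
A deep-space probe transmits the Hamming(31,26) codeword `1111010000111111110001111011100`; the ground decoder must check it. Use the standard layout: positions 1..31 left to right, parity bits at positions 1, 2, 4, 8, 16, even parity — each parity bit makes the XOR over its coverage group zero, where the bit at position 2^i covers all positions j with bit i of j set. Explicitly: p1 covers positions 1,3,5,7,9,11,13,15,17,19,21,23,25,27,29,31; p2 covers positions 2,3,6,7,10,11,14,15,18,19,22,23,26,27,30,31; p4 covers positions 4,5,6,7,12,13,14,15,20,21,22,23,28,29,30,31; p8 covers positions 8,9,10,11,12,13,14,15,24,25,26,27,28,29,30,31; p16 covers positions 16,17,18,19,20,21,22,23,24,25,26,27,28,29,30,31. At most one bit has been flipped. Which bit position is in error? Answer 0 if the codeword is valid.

0

s1: b1⊕b3⊕b5⊕b7⊕b9⊕b11⊕b13⊕b15⊕b17⊕b19⊕b21⊕b23⊕b25⊕b27⊕b29⊕b31 = 1⊕1⊕0⊕0⊕0⊕1⊕1⊕1⊕1⊕0⊕0⊕1⊕1⊕1⊕1⊕0 = 0
s2: b2⊕b3⊕b6⊕b7⊕b10⊕b11⊕b14⊕b15⊕b18⊕b19⊕b22⊕b23⊕b26⊕b27⊕b30⊕b31 = 1⊕1⊕1⊕0⊕0⊕1⊕1⊕1⊕1⊕0⊕1⊕1⊕0⊕1⊕0⊕0 = 0
s4: b4⊕b5⊕b6⊕b7⊕b12⊕b13⊕b14⊕b15⊕b20⊕b21⊕b22⊕b23⊕b28⊕b29⊕b30⊕b31 = 1⊕0⊕1⊕0⊕1⊕1⊕1⊕1⊕0⊕0⊕1⊕1⊕1⊕1⊕0⊕0 = 0
s8: b8⊕b9⊕b10⊕b11⊕b12⊕b13⊕b14⊕b15⊕b24⊕b25⊕b26⊕b27⊕b28⊕b29⊕b30⊕b31 = 0⊕0⊕0⊕1⊕1⊕1⊕1⊕1⊕1⊕1⊕0⊕1⊕1⊕1⊕0⊕0 = 0
s16: b16⊕b17⊕b18⊕b19⊕b20⊕b21⊕b22⊕b23⊕b24⊕b25⊕b26⊕b27⊕b28⊕b29⊕b30⊕b31 = 1⊕1⊕1⊕0⊕0⊕0⊕1⊕1⊕1⊕1⊕0⊕1⊕1⊕1⊕0⊕0 = 0
Syndrome (s16...s1) = 00000 → position 0 (no error).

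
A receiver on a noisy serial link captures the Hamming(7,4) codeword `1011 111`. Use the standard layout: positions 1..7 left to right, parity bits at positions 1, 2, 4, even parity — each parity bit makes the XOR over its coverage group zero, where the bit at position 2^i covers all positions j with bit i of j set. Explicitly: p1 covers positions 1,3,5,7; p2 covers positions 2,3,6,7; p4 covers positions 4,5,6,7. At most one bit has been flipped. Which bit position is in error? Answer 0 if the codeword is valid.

2

s1: b1⊕b3⊕b5⊕b7 = 1⊕1⊕1⊕1 = 0
s2: b2⊕b3⊕b6⊕b7 = 0⊕1⊕1⊕1 = 1
s4: b4⊕b5⊕b6⊕b7 = 1⊕1⊕1⊕1 = 0
Syndrome (s4...s1) = 010 → position 2.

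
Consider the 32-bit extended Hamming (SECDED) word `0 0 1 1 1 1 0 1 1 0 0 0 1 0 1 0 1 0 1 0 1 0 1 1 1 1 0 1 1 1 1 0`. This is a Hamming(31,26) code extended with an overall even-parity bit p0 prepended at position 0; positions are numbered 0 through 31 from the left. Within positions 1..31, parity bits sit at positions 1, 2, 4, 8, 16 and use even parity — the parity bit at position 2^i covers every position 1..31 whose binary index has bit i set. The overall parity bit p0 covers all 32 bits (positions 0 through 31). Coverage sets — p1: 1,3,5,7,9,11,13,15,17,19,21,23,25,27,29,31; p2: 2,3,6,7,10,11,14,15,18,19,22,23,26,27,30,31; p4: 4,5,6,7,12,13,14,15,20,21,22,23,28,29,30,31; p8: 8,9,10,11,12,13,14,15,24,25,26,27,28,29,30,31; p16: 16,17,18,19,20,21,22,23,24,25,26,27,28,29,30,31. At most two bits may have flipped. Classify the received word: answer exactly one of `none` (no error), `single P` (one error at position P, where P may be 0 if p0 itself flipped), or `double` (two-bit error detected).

single 31

s1: b1⊕b3⊕b5⊕b7⊕b9⊕b11⊕b13⊕b15⊕b17⊕b19⊕b21⊕b23⊕b25⊕b27⊕b29⊕b31 = 0⊕1⊕1⊕1⊕0⊕0⊕0⊕0⊕0⊕0⊕0⊕1⊕1⊕1⊕1⊕0 = 1
s2: b2⊕b3⊕b6⊕b7⊕b10⊕b11⊕b14⊕b15⊕b18⊕b19⊕b22⊕b23⊕b26⊕b27⊕b30⊕b31 = 1⊕1⊕0⊕1⊕0⊕0⊕1⊕0⊕1⊕0⊕1⊕1⊕0⊕1⊕1⊕0 = 1
s4: b4⊕b5⊕b6⊕b7⊕b12⊕b13⊕b14⊕b15⊕b20⊕b21⊕b22⊕b23⊕b28⊕b29⊕b30⊕b31 = 1⊕1⊕0⊕1⊕1⊕0⊕1⊕0⊕1⊕0⊕1⊕1⊕1⊕1⊕1⊕0 = 1
s8: b8⊕b9⊕b10⊕b11⊕b12⊕b13⊕b14⊕b15⊕b24⊕b25⊕b26⊕b27⊕b28⊕b29⊕b30⊕b31 = 1⊕0⊕0⊕0⊕1⊕0⊕1⊕0⊕1⊕1⊕0⊕1⊕1⊕1⊕1⊕0 = 1
s16: b16⊕b17⊕b18⊕b19⊕b20⊕b21⊕b22⊕b23⊕b24⊕b25⊕b26⊕b27⊕b28⊕b29⊕b30⊕b31 = 1⊕0⊕1⊕0⊕1⊕0⊕1⊕1⊕1⊕1⊕0⊕1⊕1⊕1⊕1⊕0 = 1
Syndrome (s16...s1) = 11111 → position 31.
Overall parity (XOR of all 32 bits, including p0): 0⊕0⊕1⊕1⊕1⊕1⊕0⊕1⊕1⊕0⊕0⊕0⊕1⊕0⊕1⊕0⊕1⊕0⊕1⊕0⊕1⊕0⊕1⊕1⊕1⊕1⊕0⊕1⊕1⊕1⊕1⊕0 = 1
Overall=1, syndrome position=31 → single-bit error at position 31.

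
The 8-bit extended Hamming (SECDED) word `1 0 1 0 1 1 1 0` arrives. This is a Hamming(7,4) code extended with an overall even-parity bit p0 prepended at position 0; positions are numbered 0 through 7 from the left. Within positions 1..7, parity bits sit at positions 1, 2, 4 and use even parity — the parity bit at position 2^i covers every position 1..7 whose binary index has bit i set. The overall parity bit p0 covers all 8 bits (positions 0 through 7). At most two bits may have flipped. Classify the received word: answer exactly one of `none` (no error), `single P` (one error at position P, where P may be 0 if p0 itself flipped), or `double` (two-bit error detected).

single 5

s1: b1⊕b3⊕b5⊕b7 = 0⊕0⊕1⊕0 = 1
s2: b2⊕b3⊕b6⊕b7 = 1⊕0⊕1⊕0 = 0
s4: b4⊕b5⊕b6⊕b7 = 1⊕1⊕1⊕0 = 1
Syndrome (s4...s1) = 101 → position 5.
Overall parity (XOR of all 8 bits, including p0): 1⊕0⊕1⊕0⊕1⊕1⊕1⊕0 = 1
Overall=1, syndrome position=5 → single-bit error at position 5.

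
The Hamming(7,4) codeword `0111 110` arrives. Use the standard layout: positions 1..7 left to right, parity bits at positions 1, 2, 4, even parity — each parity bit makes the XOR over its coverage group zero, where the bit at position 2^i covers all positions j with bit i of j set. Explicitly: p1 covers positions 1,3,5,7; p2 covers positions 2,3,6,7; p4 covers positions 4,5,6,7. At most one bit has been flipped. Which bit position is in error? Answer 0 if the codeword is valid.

6

s1: b1⊕b3⊕b5⊕b7 = 0⊕1⊕1⊕0 = 0
s2: b2⊕b3⊕b6⊕b7 = 1⊕1⊕1⊕0 = 1
s4: b4⊕b5⊕b6⊕b7 = 1⊕1⊕1⊕0 = 1
Syndrome (s4...s1) = 110 → position 6.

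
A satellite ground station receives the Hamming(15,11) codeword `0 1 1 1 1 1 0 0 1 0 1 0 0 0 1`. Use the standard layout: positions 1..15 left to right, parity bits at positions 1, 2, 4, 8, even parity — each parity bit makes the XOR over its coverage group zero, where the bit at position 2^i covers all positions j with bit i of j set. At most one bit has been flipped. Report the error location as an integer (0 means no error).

s1: b1⊕b3⊕b5⊕b7⊕b9⊕b11⊕b13⊕b15 = 0⊕1⊕1⊕0⊕1⊕1⊕0⊕1 = 1
s2: b2⊕b3⊕b6⊕b7⊕b10⊕b11⊕b14⊕b15 = 1⊕1⊕1⊕0⊕0⊕1⊕0⊕1 = 1
s4: b4⊕b5⊕b6⊕b7⊕b12⊕b13⊕b14⊕b15 = 1⊕1⊕1⊕0⊕0⊕0⊕0⊕1 = 0
s8: b8⊕b9⊕b10⊕b11⊕b12⊕b13⊕b14⊕b15 = 0⊕1⊕0⊕1⊕0⊕0⊕0⊕1 = 1
Syndrome (s8...s1) = 1011 → position 11.

11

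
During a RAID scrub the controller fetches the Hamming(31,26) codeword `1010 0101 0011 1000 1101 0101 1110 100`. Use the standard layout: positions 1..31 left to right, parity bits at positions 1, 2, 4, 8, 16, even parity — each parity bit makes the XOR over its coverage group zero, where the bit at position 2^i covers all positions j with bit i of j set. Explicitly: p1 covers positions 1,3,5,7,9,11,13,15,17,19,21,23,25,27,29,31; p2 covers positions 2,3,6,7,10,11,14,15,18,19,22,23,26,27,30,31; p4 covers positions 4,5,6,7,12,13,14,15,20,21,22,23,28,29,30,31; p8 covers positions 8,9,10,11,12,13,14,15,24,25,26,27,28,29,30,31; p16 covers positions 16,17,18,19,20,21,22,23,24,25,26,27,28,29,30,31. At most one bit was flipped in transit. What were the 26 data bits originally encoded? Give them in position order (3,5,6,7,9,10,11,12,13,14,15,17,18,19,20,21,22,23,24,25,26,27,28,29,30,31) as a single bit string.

s1: b1⊕b3⊕b5⊕b7⊕b9⊕b11⊕b13⊕b15⊕b17⊕b19⊕b21⊕b23⊕b25⊕b27⊕b29⊕b31 = 1⊕1⊕0⊕0⊕0⊕1⊕1⊕0⊕1⊕0⊕0⊕0⊕1⊕1⊕1⊕0 = 0
s2: b2⊕b3⊕b6⊕b7⊕b10⊕b11⊕b14⊕b15⊕b18⊕b19⊕b22⊕b23⊕b26⊕b27⊕b30⊕b31 = 0⊕1⊕1⊕0⊕0⊕1⊕0⊕0⊕1⊕0⊕1⊕0⊕1⊕1⊕0⊕0 = 1
s4: b4⊕b5⊕b6⊕b7⊕b12⊕b13⊕b14⊕b15⊕b20⊕b21⊕b22⊕b23⊕b28⊕b29⊕b30⊕b31 = 0⊕0⊕1⊕0⊕1⊕1⊕0⊕0⊕1⊕0⊕1⊕0⊕0⊕1⊕0⊕0 = 0
s8: b8⊕b9⊕b10⊕b11⊕b12⊕b13⊕b14⊕b15⊕b24⊕b25⊕b26⊕b27⊕b28⊕b29⊕b30⊕b31 = 1⊕0⊕0⊕1⊕1⊕1⊕0⊕0⊕1⊕1⊕1⊕1⊕0⊕1⊕0⊕0 = 1
s16: b16⊕b17⊕b18⊕b19⊕b20⊕b21⊕b22⊕b23⊕b24⊕b25⊕b26⊕b27⊕b28⊕b29⊕b30⊕b31 = 0⊕1⊕1⊕0⊕1⊕0⊕1⊕0⊕1⊕1⊕1⊕1⊕0⊕1⊕0⊕0 = 1
Syndrome (s16...s1) = 11010 → position 26.
Flip bit 26: corrected codeword = 1010010100111000110101011010100
Data bits at positions 3,5,6,7,9,10,11,12,13,14,15,17,18,19,20,21,22,23,24,25,26,27,28,29,30,31: 10100011100110101011010100

10100011100110101011010100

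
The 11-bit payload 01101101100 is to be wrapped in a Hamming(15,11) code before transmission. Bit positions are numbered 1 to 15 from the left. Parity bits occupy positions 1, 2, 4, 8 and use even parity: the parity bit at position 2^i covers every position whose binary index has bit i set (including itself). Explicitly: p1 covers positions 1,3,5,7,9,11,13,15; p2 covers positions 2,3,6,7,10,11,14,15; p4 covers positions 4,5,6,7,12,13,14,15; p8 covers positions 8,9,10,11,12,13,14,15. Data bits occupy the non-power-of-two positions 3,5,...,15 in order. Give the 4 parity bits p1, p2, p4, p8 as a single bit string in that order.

Place data bits at non-power-of-two positions: b3=0, b5=1, b6=1, b7=0, b9=1, b10=1, b11=0, b12=1, b13=1, b14=0, b15=0.
p1 = XOR of data positions {3,5,7,9,11,13,15} = 0⊕1⊕0⊕1⊕0⊕1⊕0 = 1
p2 = XOR of data positions {3,6,7,10,11,14,15} = 0⊕1⊕0⊕1⊕0⊕0⊕0 = 0
p4 = XOR of data positions {5,6,7,12,13,14,15} = 1⊕1⊕0⊕1⊕1⊕0⊕0 = 0
p8 = XOR of data positions {9,10,11,12,13,14,15} = 1⊕1⊕0⊕1⊕1⊕0⊕0 = 0
Parity bits p1,p2,p4,p8 = 1000

1000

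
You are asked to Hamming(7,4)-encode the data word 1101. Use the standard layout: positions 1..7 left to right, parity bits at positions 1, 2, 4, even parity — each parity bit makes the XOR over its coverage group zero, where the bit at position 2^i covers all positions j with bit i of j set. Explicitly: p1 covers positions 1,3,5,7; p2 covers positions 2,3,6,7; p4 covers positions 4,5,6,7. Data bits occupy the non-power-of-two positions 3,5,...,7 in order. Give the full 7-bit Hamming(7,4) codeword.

1010101

Place data bits at non-power-of-two positions: b3=1, b5=1, b6=0, b7=1.
p1 = XOR of data positions {3,5,7} = 1⊕1⊕1 = 1
p2 = XOR of data positions {3,6,7} = 1⊕0⊕1 = 0
p4 = XOR of data positions {5,6,7} = 1⊕0⊕1 = 0
Codeword b1..b7 = 1010101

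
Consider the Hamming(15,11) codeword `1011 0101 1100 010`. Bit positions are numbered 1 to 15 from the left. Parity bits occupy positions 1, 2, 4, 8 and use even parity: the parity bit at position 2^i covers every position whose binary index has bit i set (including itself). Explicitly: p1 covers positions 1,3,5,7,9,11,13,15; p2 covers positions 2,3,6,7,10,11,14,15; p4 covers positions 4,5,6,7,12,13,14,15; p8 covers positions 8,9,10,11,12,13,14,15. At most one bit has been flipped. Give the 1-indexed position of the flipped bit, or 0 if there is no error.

5

s1: b1⊕b3⊕b5⊕b7⊕b9⊕b11⊕b13⊕b15 = 1⊕1⊕0⊕0⊕1⊕0⊕0⊕0 = 1
s2: b2⊕b3⊕b6⊕b7⊕b10⊕b11⊕b14⊕b15 = 0⊕1⊕1⊕0⊕1⊕0⊕1⊕0 = 0
s4: b4⊕b5⊕b6⊕b7⊕b12⊕b13⊕b14⊕b15 = 1⊕0⊕1⊕0⊕0⊕0⊕1⊕0 = 1
s8: b8⊕b9⊕b10⊕b11⊕b12⊕b13⊕b14⊕b15 = 1⊕1⊕1⊕0⊕0⊕0⊕1⊕0 = 0
Syndrome (s8...s1) = 0101 → position 5.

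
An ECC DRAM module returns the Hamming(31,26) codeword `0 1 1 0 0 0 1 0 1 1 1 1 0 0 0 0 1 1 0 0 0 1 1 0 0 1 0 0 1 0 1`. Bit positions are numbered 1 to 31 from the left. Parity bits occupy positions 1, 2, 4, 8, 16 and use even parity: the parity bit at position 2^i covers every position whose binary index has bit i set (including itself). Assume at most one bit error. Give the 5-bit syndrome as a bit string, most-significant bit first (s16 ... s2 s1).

s1: b1⊕b3⊕b5⊕b7⊕b9⊕b11⊕b13⊕b15⊕b17⊕b19⊕b21⊕b23⊕b25⊕b27⊕b29⊕b31 = 0⊕1⊕0⊕1⊕1⊕1⊕0⊕0⊕1⊕0⊕0⊕1⊕0⊕0⊕1⊕1 = 0
s2: b2⊕b3⊕b6⊕b7⊕b10⊕b11⊕b14⊕b15⊕b18⊕b19⊕b22⊕b23⊕b26⊕b27⊕b30⊕b31 = 1⊕1⊕0⊕1⊕1⊕1⊕0⊕0⊕1⊕0⊕1⊕1⊕1⊕0⊕0⊕1 = 0
s4: b4⊕b5⊕b6⊕b7⊕b12⊕b13⊕b14⊕b15⊕b20⊕b21⊕b22⊕b23⊕b28⊕b29⊕b30⊕b31 = 0⊕0⊕0⊕1⊕1⊕0⊕0⊕0⊕0⊕0⊕1⊕1⊕0⊕1⊕0⊕1 = 0
s8: b8⊕b9⊕b10⊕b11⊕b12⊕b13⊕b14⊕b15⊕b24⊕b25⊕b26⊕b27⊕b28⊕b29⊕b30⊕b31 = 0⊕1⊕1⊕1⊕1⊕0⊕0⊕0⊕0⊕0⊕1⊕0⊕0⊕1⊕0⊕1 = 1
s16: b16⊕b17⊕b18⊕b19⊕b20⊕b21⊕b22⊕b23⊕b24⊕b25⊕b26⊕b27⊕b28⊕b29⊕b30⊕b31 = 0⊕1⊕1⊕0⊕0⊕0⊕1⊕1⊕0⊕0⊕1⊕0⊕0⊕1⊕0⊕1 = 1
Syndrome (s16...s1) = 11000 → position 24.

11000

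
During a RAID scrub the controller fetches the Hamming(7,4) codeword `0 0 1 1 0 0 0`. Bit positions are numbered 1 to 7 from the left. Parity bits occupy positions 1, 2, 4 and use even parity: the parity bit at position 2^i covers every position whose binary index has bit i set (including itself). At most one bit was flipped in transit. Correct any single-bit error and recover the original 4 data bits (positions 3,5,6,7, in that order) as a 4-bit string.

s1: b1⊕b3⊕b5⊕b7 = 0⊕1⊕0⊕0 = 1
s2: b2⊕b3⊕b6⊕b7 = 0⊕1⊕0⊕0 = 1
s4: b4⊕b5⊕b6⊕b7 = 1⊕0⊕0⊕0 = 1
Syndrome (s4...s1) = 111 → position 7.
Flip bit 7: corrected codeword = 0011001
Data bits at positions 3,5,6,7: 1001

1001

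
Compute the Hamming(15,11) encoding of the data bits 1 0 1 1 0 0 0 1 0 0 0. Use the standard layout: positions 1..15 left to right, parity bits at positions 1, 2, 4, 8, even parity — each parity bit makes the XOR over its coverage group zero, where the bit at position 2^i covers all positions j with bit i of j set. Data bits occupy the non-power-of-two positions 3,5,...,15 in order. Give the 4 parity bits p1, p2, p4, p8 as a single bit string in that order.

Place data bits at non-power-of-two positions: b3=1, b5=0, b6=1, b7=1, b9=0, b10=0, b11=0, b12=1, b13=0, b14=0, b15=0.
p1 = XOR of data positions {3,5,7,9,11,13,15} = 1⊕0⊕1⊕0⊕0⊕0⊕0 = 0
p2 = XOR of data positions {3,6,7,10,11,14,15} = 1⊕1⊕1⊕0⊕0⊕0⊕0 = 1
p4 = XOR of data positions {5,6,7,12,13,14,15} = 0⊕1⊕1⊕1⊕0⊕0⊕0 = 1
p8 = XOR of data positions {9,10,11,12,13,14,15} = 0⊕0⊕0⊕1⊕0⊕0⊕0 = 1
Parity bits p1,p2,p4,p8 = 0111

0111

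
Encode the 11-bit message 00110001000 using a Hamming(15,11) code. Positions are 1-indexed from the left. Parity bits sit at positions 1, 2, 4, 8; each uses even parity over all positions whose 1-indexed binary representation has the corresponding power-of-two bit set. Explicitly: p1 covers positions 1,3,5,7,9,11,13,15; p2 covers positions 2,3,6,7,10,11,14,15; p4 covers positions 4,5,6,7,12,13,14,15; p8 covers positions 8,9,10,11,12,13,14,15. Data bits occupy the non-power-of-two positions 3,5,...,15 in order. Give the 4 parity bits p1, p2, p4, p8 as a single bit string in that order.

Place data bits at non-power-of-two positions: b3=0, b5=0, b6=1, b7=1, b9=0, b10=0, b11=0, b12=1, b13=0, b14=0, b15=0.
p1 = XOR of data positions {3,5,7,9,11,13,15} = 0⊕0⊕1⊕0⊕0⊕0⊕0 = 1
p2 = XOR of data positions {3,6,7,10,11,14,15} = 0⊕1⊕1⊕0⊕0⊕0⊕0 = 0
p4 = XOR of data positions {5,6,7,12,13,14,15} = 0⊕1⊕1⊕1⊕0⊕0⊕0 = 1
p8 = XOR of data positions {9,10,11,12,13,14,15} = 0⊕0⊕0⊕1⊕0⊕0⊕0 = 1
Parity bits p1,p2,p4,p8 = 1011

1011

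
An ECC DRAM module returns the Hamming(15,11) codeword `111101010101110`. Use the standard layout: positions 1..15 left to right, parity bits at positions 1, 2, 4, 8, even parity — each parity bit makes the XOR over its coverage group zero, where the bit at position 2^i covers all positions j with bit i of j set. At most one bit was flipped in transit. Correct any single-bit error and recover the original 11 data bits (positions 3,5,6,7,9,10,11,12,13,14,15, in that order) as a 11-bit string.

10100101111

s1: b1⊕b3⊕b5⊕b7⊕b9⊕b11⊕b13⊕b15 = 1⊕1⊕0⊕0⊕0⊕0⊕1⊕0 = 1
s2: b2⊕b3⊕b6⊕b7⊕b10⊕b11⊕b14⊕b15 = 1⊕1⊕1⊕0⊕1⊕0⊕1⊕0 = 1
s4: b4⊕b5⊕b6⊕b7⊕b12⊕b13⊕b14⊕b15 = 1⊕0⊕1⊕0⊕1⊕1⊕1⊕0 = 1
s8: b8⊕b9⊕b10⊕b11⊕b12⊕b13⊕b14⊕b15 = 1⊕0⊕1⊕0⊕1⊕1⊕1⊕0 = 1
Syndrome (s8...s1) = 1111 → position 15.
Flip bit 15: corrected codeword = 111101010101111
Data bits at positions 3,5,6,7,9,10,11,12,13,14,15: 10100101111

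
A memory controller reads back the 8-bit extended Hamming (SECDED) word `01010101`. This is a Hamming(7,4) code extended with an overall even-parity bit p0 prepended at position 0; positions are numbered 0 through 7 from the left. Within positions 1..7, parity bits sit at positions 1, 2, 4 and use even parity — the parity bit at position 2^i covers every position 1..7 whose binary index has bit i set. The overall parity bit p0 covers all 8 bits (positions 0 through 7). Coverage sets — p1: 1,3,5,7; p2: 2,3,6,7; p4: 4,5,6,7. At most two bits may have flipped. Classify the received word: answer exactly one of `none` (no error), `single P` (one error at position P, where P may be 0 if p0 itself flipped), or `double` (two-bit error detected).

s1: b1⊕b3⊕b5⊕b7 = 1⊕1⊕1⊕1 = 0
s2: b2⊕b3⊕b6⊕b7 = 0⊕1⊕0⊕1 = 0
s4: b4⊕b5⊕b6⊕b7 = 0⊕1⊕0⊕1 = 0
Syndrome (s4...s1) = 000 → position 0 (no error).
Overall parity (XOR of all 8 bits, including p0): 0⊕1⊕0⊕1⊕0⊕1⊕0⊕1 = 0
Overall=0, syndrome position=0 → no error.

none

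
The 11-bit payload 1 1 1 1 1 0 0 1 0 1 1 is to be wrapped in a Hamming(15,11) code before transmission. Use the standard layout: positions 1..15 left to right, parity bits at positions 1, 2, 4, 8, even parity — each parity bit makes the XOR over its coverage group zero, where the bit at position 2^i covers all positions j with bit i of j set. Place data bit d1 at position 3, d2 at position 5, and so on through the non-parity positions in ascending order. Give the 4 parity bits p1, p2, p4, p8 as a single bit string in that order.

Place data bits at non-power-of-two positions: b3=1, b5=1, b6=1, b7=1, b9=1, b10=0, b11=0, b12=1, b13=0, b14=1, b15=1.
p1 = XOR of data positions {3,5,7,9,11,13,15} = 1⊕1⊕1⊕1⊕0⊕0⊕1 = 1
p2 = XOR of data positions {3,6,7,10,11,14,15} = 1⊕1⊕1⊕0⊕0⊕1⊕1 = 1
p4 = XOR of data positions {5,6,7,12,13,14,15} = 1⊕1⊕1⊕1⊕0⊕1⊕1 = 0
p8 = XOR of data positions {9,10,11,12,13,14,15} = 1⊕0⊕0⊕1⊕0⊕1⊕1 = 0
Parity bits p1,p2,p4,p8 = 1100

1100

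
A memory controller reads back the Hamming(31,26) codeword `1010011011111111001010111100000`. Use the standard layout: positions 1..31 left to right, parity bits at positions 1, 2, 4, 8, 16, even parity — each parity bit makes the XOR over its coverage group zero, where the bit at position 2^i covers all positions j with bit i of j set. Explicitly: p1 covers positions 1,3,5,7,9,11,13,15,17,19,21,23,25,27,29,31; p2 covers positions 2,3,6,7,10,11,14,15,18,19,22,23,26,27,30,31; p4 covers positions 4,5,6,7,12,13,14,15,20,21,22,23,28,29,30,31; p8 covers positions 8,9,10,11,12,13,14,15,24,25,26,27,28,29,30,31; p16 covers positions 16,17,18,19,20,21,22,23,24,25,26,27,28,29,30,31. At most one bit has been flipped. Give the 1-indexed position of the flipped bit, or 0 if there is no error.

s1: b1⊕b3⊕b5⊕b7⊕b9⊕b11⊕b13⊕b15⊕b17⊕b19⊕b21⊕b23⊕b25⊕b27⊕b29⊕b31 = 1⊕1⊕0⊕1⊕1⊕1⊕1⊕1⊕0⊕1⊕1⊕1⊕1⊕0⊕0⊕0 = 1
s2: b2⊕b3⊕b6⊕b7⊕b10⊕b11⊕b14⊕b15⊕b18⊕b19⊕b22⊕b23⊕b26⊕b27⊕b30⊕b31 = 0⊕1⊕1⊕1⊕1⊕1⊕1⊕1⊕0⊕1⊕0⊕1⊕1⊕0⊕0⊕0 = 0
s4: b4⊕b5⊕b6⊕b7⊕b12⊕b13⊕b14⊕b15⊕b20⊕b21⊕b22⊕b23⊕b28⊕b29⊕b30⊕b31 = 0⊕0⊕1⊕1⊕1⊕1⊕1⊕1⊕0⊕1⊕0⊕1⊕0⊕0⊕0⊕0 = 0
s8: b8⊕b9⊕b10⊕b11⊕b12⊕b13⊕b14⊕b15⊕b24⊕b25⊕b26⊕b27⊕b28⊕b29⊕b30⊕b31 = 0⊕1⊕1⊕1⊕1⊕1⊕1⊕1⊕1⊕1⊕1⊕0⊕0⊕0⊕0⊕0 = 0
s16: b16⊕b17⊕b18⊕b19⊕b20⊕b21⊕b22⊕b23⊕b24⊕b25⊕b26⊕b27⊕b28⊕b29⊕b30⊕b31 = 1⊕0⊕0⊕1⊕0⊕1⊕0⊕1⊕1⊕1⊕1⊕0⊕0⊕0⊕0⊕0 = 1
Syndrome (s16...s1) = 10001 → position 17.

17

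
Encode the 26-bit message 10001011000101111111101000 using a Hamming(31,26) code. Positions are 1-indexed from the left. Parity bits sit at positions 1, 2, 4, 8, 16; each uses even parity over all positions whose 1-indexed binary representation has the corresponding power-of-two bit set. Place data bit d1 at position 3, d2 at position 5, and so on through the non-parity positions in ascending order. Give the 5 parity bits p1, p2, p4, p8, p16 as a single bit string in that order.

00010

Place data bits at non-power-of-two positions: b3=1, b5=0, b6=0, b7=0, b9=1, b10=0, b11=1, b12=1, b13=0, b14=0, b15=0, b17=1, b18=0, b19=1, b20=1, b21=1, b22=1, b23=1, b24=1, b25=1, b26=1, b27=0, b28=1, b29=0, b30=0, b31=0.
p1 = XOR of data positions {3,5,7,9,11,13,15,17,19,21,23,25,27,29,31} = 1⊕0⊕0⊕1⊕1⊕0⊕0⊕1⊕1⊕1⊕1⊕1⊕0⊕0⊕0 = 0
p2 = XOR of data positions {3,6,7,10,11,14,15,18,19,22,23,26,27,30,31} = 1⊕0⊕0⊕0⊕1⊕0⊕0⊕0⊕1⊕1⊕1⊕1⊕0⊕0⊕0 = 0
p4 = XOR of data positions {5,6,7,12,13,14,15,20,21,22,23,28,29,30,31} = 0⊕0⊕0⊕1⊕0⊕0⊕0⊕1⊕1⊕1⊕1⊕1⊕0⊕0⊕0 = 0
p8 = XOR of data positions {9,10,11,12,13,14,15,24,25,26,27,28,29,30,31} = 1⊕0⊕1⊕1⊕0⊕0⊕0⊕1⊕1⊕1⊕0⊕1⊕0⊕0⊕0 = 1
p16 = XOR of data positions {17,18,19,20,21,22,23,24,25,26,27,28,29,30,31} = 1⊕0⊕1⊕1⊕1⊕1⊕1⊕1⊕1⊕1⊕0⊕1⊕0⊕0⊕0 = 0
Parity bits p1,p2,p4,p8,p16 = 00010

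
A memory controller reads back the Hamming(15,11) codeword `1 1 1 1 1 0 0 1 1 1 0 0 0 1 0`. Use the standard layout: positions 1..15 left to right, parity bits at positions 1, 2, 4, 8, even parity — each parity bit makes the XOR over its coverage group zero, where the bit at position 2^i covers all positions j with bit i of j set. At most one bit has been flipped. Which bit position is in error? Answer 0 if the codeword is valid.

4

s1: b1⊕b3⊕b5⊕b7⊕b9⊕b11⊕b13⊕b15 = 1⊕1⊕1⊕0⊕1⊕0⊕0⊕0 = 0
s2: b2⊕b3⊕b6⊕b7⊕b10⊕b11⊕b14⊕b15 = 1⊕1⊕0⊕0⊕1⊕0⊕1⊕0 = 0
s4: b4⊕b5⊕b6⊕b7⊕b12⊕b13⊕b14⊕b15 = 1⊕1⊕0⊕0⊕0⊕0⊕1⊕0 = 1
s8: b8⊕b9⊕b10⊕b11⊕b12⊕b13⊕b14⊕b15 = 1⊕1⊕1⊕0⊕0⊕0⊕1⊕0 = 0
Syndrome (s8...s1) = 0100 → position 4.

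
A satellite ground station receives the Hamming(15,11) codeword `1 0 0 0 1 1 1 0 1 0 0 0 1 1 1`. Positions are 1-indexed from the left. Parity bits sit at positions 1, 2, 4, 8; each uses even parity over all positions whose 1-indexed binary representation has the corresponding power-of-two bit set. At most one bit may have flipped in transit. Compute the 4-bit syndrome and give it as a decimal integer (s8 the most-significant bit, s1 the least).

0

s1: b1⊕b3⊕b5⊕b7⊕b9⊕b11⊕b13⊕b15 = 1⊕0⊕1⊕1⊕1⊕0⊕1⊕1 = 0
s2: b2⊕b3⊕b6⊕b7⊕b10⊕b11⊕b14⊕b15 = 0⊕0⊕1⊕1⊕0⊕0⊕1⊕1 = 0
s4: b4⊕b5⊕b6⊕b7⊕b12⊕b13⊕b14⊕b15 = 0⊕1⊕1⊕1⊕0⊕1⊕1⊕1 = 0
s8: b8⊕b9⊕b10⊕b11⊕b12⊕b13⊕b14⊕b15 = 0⊕1⊕0⊕0⊕0⊕1⊕1⊕1 = 0
Syndrome (s8...s1) = 0000 → position 0 (no error).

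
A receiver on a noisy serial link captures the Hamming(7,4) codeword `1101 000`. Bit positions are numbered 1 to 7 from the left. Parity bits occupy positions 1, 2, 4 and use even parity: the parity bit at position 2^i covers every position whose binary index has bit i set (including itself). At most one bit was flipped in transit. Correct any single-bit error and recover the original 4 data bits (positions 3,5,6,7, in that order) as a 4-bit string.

0001

s1: b1⊕b3⊕b5⊕b7 = 1⊕0⊕0⊕0 = 1
s2: b2⊕b3⊕b6⊕b7 = 1⊕0⊕0⊕0 = 1
s4: b4⊕b5⊕b6⊕b7 = 1⊕0⊕0⊕0 = 1
Syndrome (s4...s1) = 111 → position 7.
Flip bit 7: corrected codeword = 1101001
Data bits at positions 3,5,6,7: 0001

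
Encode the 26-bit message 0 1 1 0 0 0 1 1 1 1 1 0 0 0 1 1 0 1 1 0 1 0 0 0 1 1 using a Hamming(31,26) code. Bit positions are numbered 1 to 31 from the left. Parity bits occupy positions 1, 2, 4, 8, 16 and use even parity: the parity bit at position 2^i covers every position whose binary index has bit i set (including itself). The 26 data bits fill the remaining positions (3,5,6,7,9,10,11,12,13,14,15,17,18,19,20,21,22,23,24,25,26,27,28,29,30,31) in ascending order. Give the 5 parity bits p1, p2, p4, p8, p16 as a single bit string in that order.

10111

Place data bits at non-power-of-two positions: b3=0, b5=1, b6=1, b7=0, b9=0, b10=0, b11=1, b12=1, b13=1, b14=1, b15=1, b17=0, b18=0, b19=0, b20=1, b21=1, b22=0, b23=1, b24=1, b25=0, b26=1, b27=0, b28=0, b29=0, b30=1, b31=1.
p1 = XOR of data positions {3,5,7,9,11,13,15,17,19,21,23,25,27,29,31} = 0⊕1⊕0⊕0⊕1⊕1⊕1⊕0⊕0⊕1⊕1⊕0⊕0⊕0⊕1 = 1
p2 = XOR of data positions {3,6,7,10,11,14,15,18,19,22,23,26,27,30,31} = 0⊕1⊕0⊕0⊕1⊕1⊕1⊕0⊕0⊕0⊕1⊕1⊕0⊕1⊕1 = 0
p4 = XOR of data positions {5,6,7,12,13,14,15,20,21,22,23,28,29,30,31} = 1⊕1⊕0⊕1⊕1⊕1⊕1⊕1⊕1⊕0⊕1⊕0⊕0⊕1⊕1 = 1
p8 = XOR of data positions {9,10,11,12,13,14,15,24,25,26,27,28,29,30,31} = 0⊕0⊕1⊕1⊕1⊕1⊕1⊕1⊕0⊕1⊕0⊕0⊕0⊕1⊕1 = 1
p16 = XOR of data positions {17,18,19,20,21,22,23,24,25,26,27,28,29,30,31} = 0⊕0⊕0⊕1⊕1⊕0⊕1⊕1⊕0⊕1⊕0⊕0⊕0⊕1⊕1 = 1
Parity bits p1,p2,p4,p8,p16 = 10111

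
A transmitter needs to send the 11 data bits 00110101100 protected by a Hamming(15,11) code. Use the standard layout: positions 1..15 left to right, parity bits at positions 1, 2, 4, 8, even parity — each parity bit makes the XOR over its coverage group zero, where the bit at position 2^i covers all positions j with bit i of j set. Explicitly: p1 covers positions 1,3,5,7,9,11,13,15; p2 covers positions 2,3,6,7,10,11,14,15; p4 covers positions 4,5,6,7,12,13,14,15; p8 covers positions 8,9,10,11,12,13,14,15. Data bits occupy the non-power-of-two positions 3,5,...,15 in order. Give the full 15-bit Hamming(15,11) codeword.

010001110101100

Place data bits at non-power-of-two positions: b3=0, b5=0, b6=1, b7=1, b9=0, b10=1, b11=0, b12=1, b13=1, b14=0, b15=0.
p1 = XOR of data positions {3,5,7,9,11,13,15} = 0⊕0⊕1⊕0⊕0⊕1⊕0 = 0
p2 = XOR of data positions {3,6,7,10,11,14,15} = 0⊕1⊕1⊕1⊕0⊕0⊕0 = 1
p4 = XOR of data positions {5,6,7,12,13,14,15} = 0⊕1⊕1⊕1⊕1⊕0⊕0 = 0
p8 = XOR of data positions {9,10,11,12,13,14,15} = 0⊕1⊕0⊕1⊕1⊕0⊕0 = 1
Codeword b1..b15 = 010001110101100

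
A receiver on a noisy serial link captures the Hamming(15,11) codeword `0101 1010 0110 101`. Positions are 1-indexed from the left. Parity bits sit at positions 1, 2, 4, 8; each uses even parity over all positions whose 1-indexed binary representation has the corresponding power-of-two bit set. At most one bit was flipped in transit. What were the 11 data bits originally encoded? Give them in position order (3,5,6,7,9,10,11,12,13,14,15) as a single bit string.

s1: b1⊕b3⊕b5⊕b7⊕b9⊕b11⊕b13⊕b15 = 0⊕0⊕1⊕1⊕0⊕1⊕1⊕1 = 1
s2: b2⊕b3⊕b6⊕b7⊕b10⊕b11⊕b14⊕b15 = 1⊕0⊕0⊕1⊕1⊕1⊕0⊕1 = 1
s4: b4⊕b5⊕b6⊕b7⊕b12⊕b13⊕b14⊕b15 = 1⊕1⊕0⊕1⊕0⊕1⊕0⊕1 = 1
s8: b8⊕b9⊕b10⊕b11⊕b12⊕b13⊕b14⊕b15 = 0⊕0⊕1⊕1⊕0⊕1⊕0⊕1 = 0
Syndrome (s8...s1) = 0111 → position 7.
Flip bit 7: corrected codeword = 010110000110101
Data bits at positions 3,5,6,7,9,10,11,12,13,14,15: 01000110101

01000110101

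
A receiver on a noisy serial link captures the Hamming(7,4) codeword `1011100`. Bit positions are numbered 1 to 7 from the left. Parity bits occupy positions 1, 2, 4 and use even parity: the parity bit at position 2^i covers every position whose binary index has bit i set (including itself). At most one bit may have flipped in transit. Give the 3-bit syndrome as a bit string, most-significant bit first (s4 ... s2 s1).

s1: b1⊕b3⊕b5⊕b7 = 1⊕1⊕1⊕0 = 1
s2: b2⊕b3⊕b6⊕b7 = 0⊕1⊕0⊕0 = 1
s4: b4⊕b5⊕b6⊕b7 = 1⊕1⊕0⊕0 = 0
Syndrome (s4...s1) = 011 → position 3.

011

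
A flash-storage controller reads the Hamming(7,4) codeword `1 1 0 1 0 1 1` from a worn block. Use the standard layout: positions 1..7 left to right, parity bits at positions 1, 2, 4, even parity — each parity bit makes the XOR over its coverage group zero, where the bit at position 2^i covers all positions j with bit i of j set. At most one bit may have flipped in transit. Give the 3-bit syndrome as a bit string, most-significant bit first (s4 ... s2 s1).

s1: b1⊕b3⊕b5⊕b7 = 1⊕0⊕0⊕1 = 0
s2: b2⊕b3⊕b6⊕b7 = 1⊕0⊕1⊕1 = 1
s4: b4⊕b5⊕b6⊕b7 = 1⊕0⊕1⊕1 = 1
Syndrome (s4...s1) = 110 → position 6.

110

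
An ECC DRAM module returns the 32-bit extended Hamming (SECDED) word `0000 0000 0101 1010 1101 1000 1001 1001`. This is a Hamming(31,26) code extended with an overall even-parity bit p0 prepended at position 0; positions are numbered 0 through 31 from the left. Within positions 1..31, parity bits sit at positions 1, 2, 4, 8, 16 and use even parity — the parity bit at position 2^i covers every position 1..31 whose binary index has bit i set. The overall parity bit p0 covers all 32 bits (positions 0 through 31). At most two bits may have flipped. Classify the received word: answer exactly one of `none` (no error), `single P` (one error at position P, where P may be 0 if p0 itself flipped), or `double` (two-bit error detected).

s1: b1⊕b3⊕b5⊕b7⊕b9⊕b11⊕b13⊕b15⊕b17⊕b19⊕b21⊕b23⊕b25⊕b27⊕b29⊕b31 = 0⊕0⊕0⊕0⊕1⊕1⊕0⊕0⊕1⊕1⊕0⊕0⊕0⊕1⊕0⊕1 = 0
s2: b2⊕b3⊕b6⊕b7⊕b10⊕b11⊕b14⊕b15⊕b18⊕b19⊕b22⊕b23⊕b26⊕b27⊕b30⊕b31 = 0⊕0⊕0⊕0⊕0⊕1⊕1⊕0⊕0⊕1⊕0⊕0⊕0⊕1⊕0⊕1 = 1
s4: b4⊕b5⊕b6⊕b7⊕b12⊕b13⊕b14⊕b15⊕b20⊕b21⊕b22⊕b23⊕b28⊕b29⊕b30⊕b31 = 0⊕0⊕0⊕0⊕1⊕0⊕1⊕0⊕1⊕0⊕0⊕0⊕1⊕0⊕0⊕1 = 1
s8: b8⊕b9⊕b10⊕b11⊕b12⊕b13⊕b14⊕b15⊕b24⊕b25⊕b26⊕b27⊕b28⊕b29⊕b30⊕b31 = 0⊕1⊕0⊕1⊕1⊕0⊕1⊕0⊕1⊕0⊕0⊕1⊕1⊕0⊕0⊕1 = 0
s16: b16⊕b17⊕b18⊕b19⊕b20⊕b21⊕b22⊕b23⊕b24⊕b25⊕b26⊕b27⊕b28⊕b29⊕b30⊕b31 = 1⊕1⊕0⊕1⊕1⊕0⊕0⊕0⊕1⊕0⊕0⊕1⊕1⊕0⊕0⊕1 = 0
Syndrome (s16...s1) = 00110 → position 6.
Overall parity (XOR of all 32 bits, including p0): 0⊕0⊕0⊕0⊕0⊕0⊕0⊕0⊕0⊕1⊕0⊕1⊕1⊕0⊕1⊕0⊕1⊕1⊕0⊕1⊕1⊕0⊕0⊕0⊕1⊕0⊕0⊕1⊕1⊕0⊕0⊕1 = 0
Overall=0, syndrome position=6 → double-bit error detected (uncorrectable).

double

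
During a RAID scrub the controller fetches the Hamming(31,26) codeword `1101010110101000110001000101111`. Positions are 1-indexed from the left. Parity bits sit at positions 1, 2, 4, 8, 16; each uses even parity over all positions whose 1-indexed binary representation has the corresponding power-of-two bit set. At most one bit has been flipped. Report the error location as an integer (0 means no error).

9

s1: b1⊕b3⊕b5⊕b7⊕b9⊕b11⊕b13⊕b15⊕b17⊕b19⊕b21⊕b23⊕b25⊕b27⊕b29⊕b31 = 1⊕0⊕0⊕0⊕1⊕1⊕1⊕0⊕1⊕0⊕0⊕0⊕0⊕0⊕1⊕1 = 1
s2: b2⊕b3⊕b6⊕b7⊕b10⊕b11⊕b14⊕b15⊕b18⊕b19⊕b22⊕b23⊕b26⊕b27⊕b30⊕b31 = 1⊕0⊕1⊕0⊕0⊕1⊕0⊕0⊕1⊕0⊕1⊕0⊕1⊕0⊕1⊕1 = 0
s4: b4⊕b5⊕b6⊕b7⊕b12⊕b13⊕b14⊕b15⊕b20⊕b21⊕b22⊕b23⊕b28⊕b29⊕b30⊕b31 = 1⊕0⊕1⊕0⊕0⊕1⊕0⊕0⊕0⊕0⊕1⊕0⊕1⊕1⊕1⊕1 = 0
s8: b8⊕b9⊕b10⊕b11⊕b12⊕b13⊕b14⊕b15⊕b24⊕b25⊕b26⊕b27⊕b28⊕b29⊕b30⊕b31 = 1⊕1⊕0⊕1⊕0⊕1⊕0⊕0⊕0⊕0⊕1⊕0⊕1⊕1⊕1⊕1 = 1
s16: b16⊕b17⊕b18⊕b19⊕b20⊕b21⊕b22⊕b23⊕b24⊕b25⊕b26⊕b27⊕b28⊕b29⊕b30⊕b31 = 0⊕1⊕1⊕0⊕0⊕0⊕1⊕0⊕0⊕0⊕1⊕0⊕1⊕1⊕1⊕1 = 0
Syndrome (s16...s1) = 01001 → position 9.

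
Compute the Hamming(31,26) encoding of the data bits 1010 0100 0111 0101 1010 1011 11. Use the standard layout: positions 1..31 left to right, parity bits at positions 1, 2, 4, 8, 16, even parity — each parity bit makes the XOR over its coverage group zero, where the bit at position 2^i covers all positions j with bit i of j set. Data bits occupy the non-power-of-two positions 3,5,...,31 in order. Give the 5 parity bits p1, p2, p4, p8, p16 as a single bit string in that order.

10110

Place data bits at non-power-of-two positions: b3=1, b5=0, b6=1, b7=0, b9=0, b10=1, b11=0, b12=0, b13=0, b14=1, b15=1, b17=1, b18=0, b19=1, b20=0, b21=1, b22=1, b23=0, b24=1, b25=0, b26=1, b27=0, b28=1, b29=1, b30=1, b31=1.
p1 = XOR of data positions {3,5,7,9,11,13,15,17,19,21,23,25,27,29,31} = 1⊕0⊕0⊕0⊕0⊕0⊕1⊕1⊕1⊕1⊕0⊕0⊕0⊕1⊕1 = 1
p2 = XOR of data positions {3,6,7,10,11,14,15,18,19,22,23,26,27,30,31} = 1⊕1⊕0⊕1⊕0⊕1⊕1⊕0⊕1⊕1⊕0⊕1⊕0⊕1⊕1 = 0
p4 = XOR of data positions {5,6,7,12,13,14,15,20,21,22,23,28,29,30,31} = 0⊕1⊕0⊕0⊕0⊕1⊕1⊕0⊕1⊕1⊕0⊕1⊕1⊕1⊕1 = 1
p8 = XOR of data positions {9,10,11,12,13,14,15,24,25,26,27,28,29,30,31} = 0⊕1⊕0⊕0⊕0⊕1⊕1⊕1⊕0⊕1⊕0⊕1⊕1⊕1⊕1 = 1
p16 = XOR of data positions {17,18,19,20,21,22,23,24,25,26,27,28,29,30,31} = 1⊕0⊕1⊕0⊕1⊕1⊕0⊕1⊕0⊕1⊕0⊕1⊕1⊕1⊕1 = 0
Parity bits p1,p2,p4,p8,p16 = 10110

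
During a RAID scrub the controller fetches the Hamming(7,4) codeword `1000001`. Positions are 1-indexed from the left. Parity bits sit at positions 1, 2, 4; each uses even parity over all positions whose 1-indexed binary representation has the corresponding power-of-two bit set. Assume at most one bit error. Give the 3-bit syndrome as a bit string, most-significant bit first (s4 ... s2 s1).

110

s1: b1⊕b3⊕b5⊕b7 = 1⊕0⊕0⊕1 = 0
s2: b2⊕b3⊕b6⊕b7 = 0⊕0⊕0⊕1 = 1
s4: b4⊕b5⊕b6⊕b7 = 0⊕0⊕0⊕1 = 1
Syndrome (s4...s1) = 110 → position 6.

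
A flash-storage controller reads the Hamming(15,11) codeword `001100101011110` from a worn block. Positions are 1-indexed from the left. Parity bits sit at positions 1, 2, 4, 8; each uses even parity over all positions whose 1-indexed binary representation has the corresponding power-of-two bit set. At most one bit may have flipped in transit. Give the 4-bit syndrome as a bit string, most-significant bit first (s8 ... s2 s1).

s1: b1⊕b3⊕b5⊕b7⊕b9⊕b11⊕b13⊕b15 = 0⊕1⊕0⊕1⊕1⊕1⊕1⊕0 = 1
s2: b2⊕b3⊕b6⊕b7⊕b10⊕b11⊕b14⊕b15 = 0⊕1⊕0⊕1⊕0⊕1⊕1⊕0 = 0
s4: b4⊕b5⊕b6⊕b7⊕b12⊕b13⊕b14⊕b15 = 1⊕0⊕0⊕1⊕1⊕1⊕1⊕0 = 1
s8: b8⊕b9⊕b10⊕b11⊕b12⊕b13⊕b14⊕b15 = 0⊕1⊕0⊕1⊕1⊕1⊕1⊕0 = 1
Syndrome (s8...s1) = 1101 → position 13.

1101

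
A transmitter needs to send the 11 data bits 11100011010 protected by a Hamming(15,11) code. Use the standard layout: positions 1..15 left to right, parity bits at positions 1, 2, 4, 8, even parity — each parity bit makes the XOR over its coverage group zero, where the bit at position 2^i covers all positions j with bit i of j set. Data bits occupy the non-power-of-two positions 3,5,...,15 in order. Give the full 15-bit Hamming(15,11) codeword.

101011010011010

Place data bits at non-power-of-two positions: b3=1, b5=1, b6=1, b7=0, b9=0, b10=0, b11=1, b12=1, b13=0, b14=1, b15=0.
p1 = XOR of data positions {3,5,7,9,11,13,15} = 1⊕1⊕0⊕0⊕1⊕0⊕0 = 1
p2 = XOR of data positions {3,6,7,10,11,14,15} = 1⊕1⊕0⊕0⊕1⊕1⊕0 = 0
p4 = XOR of data positions {5,6,7,12,13,14,15} = 1⊕1⊕0⊕1⊕0⊕1⊕0 = 0
p8 = XOR of data positions {9,10,11,12,13,14,15} = 0⊕0⊕1⊕1⊕0⊕1⊕0 = 1
Codeword b1..b15 = 101011010011010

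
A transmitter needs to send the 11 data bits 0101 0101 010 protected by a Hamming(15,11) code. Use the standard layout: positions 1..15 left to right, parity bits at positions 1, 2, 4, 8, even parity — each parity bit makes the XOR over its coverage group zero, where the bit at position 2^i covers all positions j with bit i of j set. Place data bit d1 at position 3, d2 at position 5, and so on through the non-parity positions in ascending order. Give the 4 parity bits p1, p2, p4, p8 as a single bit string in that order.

Place data bits at non-power-of-two positions: b3=0, b5=1, b6=0, b7=1, b9=0, b10=1, b11=0, b12=1, b13=0, b14=1, b15=0.
p1 = XOR of data positions {3,5,7,9,11,13,15} = 0⊕1⊕1⊕0⊕0⊕0⊕0 = 0
p2 = XOR of data positions {3,6,7,10,11,14,15} = 0⊕0⊕1⊕1⊕0⊕1⊕0 = 1
p4 = XOR of data positions {5,6,7,12,13,14,15} = 1⊕0⊕1⊕1⊕0⊕1⊕0 = 0
p8 = XOR of data positions {9,10,11,12,13,14,15} = 0⊕1⊕0⊕1⊕0⊕1⊕0 = 1
Parity bits p1,p2,p4,p8 = 0101

0101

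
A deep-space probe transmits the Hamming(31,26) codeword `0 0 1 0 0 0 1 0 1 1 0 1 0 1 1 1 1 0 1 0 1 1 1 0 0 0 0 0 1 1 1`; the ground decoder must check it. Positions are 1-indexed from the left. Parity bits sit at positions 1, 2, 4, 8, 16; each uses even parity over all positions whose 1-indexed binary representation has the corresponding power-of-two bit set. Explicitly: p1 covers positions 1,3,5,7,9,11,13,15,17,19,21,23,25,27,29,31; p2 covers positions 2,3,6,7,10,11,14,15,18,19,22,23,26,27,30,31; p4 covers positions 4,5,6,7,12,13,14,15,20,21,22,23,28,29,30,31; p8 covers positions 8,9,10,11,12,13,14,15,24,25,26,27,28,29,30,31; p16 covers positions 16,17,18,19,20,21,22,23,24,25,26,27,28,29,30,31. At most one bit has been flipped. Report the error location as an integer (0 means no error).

s1: b1⊕b3⊕b5⊕b7⊕b9⊕b11⊕b13⊕b15⊕b17⊕b19⊕b21⊕b23⊕b25⊕b27⊕b29⊕b31 = 0⊕1⊕0⊕1⊕1⊕0⊕0⊕1⊕1⊕1⊕1⊕1⊕0⊕0⊕1⊕1 = 0
s2: b2⊕b3⊕b6⊕b7⊕b10⊕b11⊕b14⊕b15⊕b18⊕b19⊕b22⊕b23⊕b26⊕b27⊕b30⊕b31 = 0⊕1⊕0⊕1⊕1⊕0⊕1⊕1⊕0⊕1⊕1⊕1⊕0⊕0⊕1⊕1 = 0
s4: b4⊕b5⊕b6⊕b7⊕b12⊕b13⊕b14⊕b15⊕b20⊕b21⊕b22⊕b23⊕b28⊕b29⊕b30⊕b31 = 0⊕0⊕0⊕1⊕1⊕0⊕1⊕1⊕0⊕1⊕1⊕1⊕0⊕1⊕1⊕1 = 0
s8: b8⊕b9⊕b10⊕b11⊕b12⊕b13⊕b14⊕b15⊕b24⊕b25⊕b26⊕b27⊕b28⊕b29⊕b30⊕b31 = 0⊕1⊕1⊕0⊕1⊕0⊕1⊕1⊕0⊕0⊕0⊕0⊕0⊕1⊕1⊕1 = 0
s16: b16⊕b17⊕b18⊕b19⊕b20⊕b21⊕b22⊕b23⊕b24⊕b25⊕b26⊕b27⊕b28⊕b29⊕b30⊕b31 = 1⊕1⊕0⊕1⊕0⊕1⊕1⊕1⊕0⊕0⊕0⊕0⊕0⊕1⊕1⊕1 = 1
Syndrome (s16...s1) = 10000 → position 16.

16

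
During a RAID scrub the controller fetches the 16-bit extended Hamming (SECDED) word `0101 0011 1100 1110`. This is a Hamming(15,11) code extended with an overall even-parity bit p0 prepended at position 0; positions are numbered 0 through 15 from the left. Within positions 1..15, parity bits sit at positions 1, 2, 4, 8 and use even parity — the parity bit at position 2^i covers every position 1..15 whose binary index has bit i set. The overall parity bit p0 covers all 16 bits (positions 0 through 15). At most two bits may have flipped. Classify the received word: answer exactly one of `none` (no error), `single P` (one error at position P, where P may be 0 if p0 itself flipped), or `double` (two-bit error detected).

single 13

s1: b1⊕b3⊕b5⊕b7⊕b9⊕b11⊕b13⊕b15 = 1⊕1⊕0⊕1⊕1⊕0⊕1⊕0 = 1
s2: b2⊕b3⊕b6⊕b7⊕b10⊕b11⊕b14⊕b15 = 0⊕1⊕1⊕1⊕0⊕0⊕1⊕0 = 0
s4: b4⊕b5⊕b6⊕b7⊕b12⊕b13⊕b14⊕b15 = 0⊕0⊕1⊕1⊕1⊕1⊕1⊕0 = 1
s8: b8⊕b9⊕b10⊕b11⊕b12⊕b13⊕b14⊕b15 = 1⊕1⊕0⊕0⊕1⊕1⊕1⊕0 = 1
Syndrome (s8...s1) = 1101 → position 13.
Overall parity (XOR of all 16 bits, including p0): 0⊕1⊕0⊕1⊕0⊕0⊕1⊕1⊕1⊕1⊕0⊕0⊕1⊕1⊕1⊕0 = 1
Overall=1, syndrome position=13 → single-bit error at position 13.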